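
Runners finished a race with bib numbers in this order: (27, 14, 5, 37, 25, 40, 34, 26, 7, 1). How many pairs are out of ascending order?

There are 27 inversions.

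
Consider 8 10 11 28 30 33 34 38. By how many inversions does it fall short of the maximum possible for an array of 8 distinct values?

28

Maximum inversions for 8 distinct elements is C(8, 2) = 8·7/2 = 28.
Current inversions — for each element, count later smaller elements:
8: 0
10: 0
11: 0
28: 0
30: 0
33: 0
34: 0
38: 0
Current total: 0 + 0 + 0 + 0 + 0 + 0 + 0 + 0 = 0
Shortfall: 28 − 0 = 28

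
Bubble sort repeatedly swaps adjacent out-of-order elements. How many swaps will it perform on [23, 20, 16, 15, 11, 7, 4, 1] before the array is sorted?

Minimum adjacent swaps = number of inversions (each swap of adjacent out-of-order elements removes one inversion and no swap can remove more).
Count inversions — for each element, later elements that are smaller:
23: 20, 16, 15, 11, 7, 4, 1 → 7
20: 16, 15, 11, 7, 4, 1 → 6
16: 15, 11, 7, 4, 1 → 5
15: 11, 7, 4, 1 → 4
11: 7, 4, 1 → 3
7: 4, 1 → 2
4: 1 → 1
1: none → 0
Total inversions: 7 + 6 + 5 + 4 + 3 + 2 + 1 + 0 = 28

Adjacent swaps: 28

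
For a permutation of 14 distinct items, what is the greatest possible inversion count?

There are 91 inversions.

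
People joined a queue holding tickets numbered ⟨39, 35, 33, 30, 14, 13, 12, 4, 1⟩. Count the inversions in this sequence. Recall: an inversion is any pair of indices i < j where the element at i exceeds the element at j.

For each element, count later entries that are smaller:
39 → 35, 33, 30, 14, 13, 12, 4, 1 → 8
35 → 33, 30, 14, 13, 12, 4, 1 → 7
33 → 30, 14, 13, 12, 4, 1 → 6
30 → 14, 13, 12, 4, 1 → 5
14 → 13, 12, 4, 1 → 4
13 → 12, 4, 1 → 3
12 → 4, 1 → 2
4 → 1 → 1
1 → none → 0
Sum: 8 + 7 + 6 + 5 + 4 + 3 + 2 + 1 + 0 = 36

36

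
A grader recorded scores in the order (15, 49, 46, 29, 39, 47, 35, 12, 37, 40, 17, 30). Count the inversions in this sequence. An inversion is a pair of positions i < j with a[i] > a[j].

39

Count, for each position, how many later elements it exceeds:
15: 1
49: 10
46: 8
29: 2
39: 5
47: 6
35: 3
12: 0
37: 2
40: 2
17: 0
30: 0
Sum: 1 + 10 + 8 + 2 + 5 + 6 + 3 + 0 + 2 + 2 + 0 + 0 = 39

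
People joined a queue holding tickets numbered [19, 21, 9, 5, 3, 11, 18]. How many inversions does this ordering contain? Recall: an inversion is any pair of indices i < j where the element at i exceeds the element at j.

Out-of-order pairs: 13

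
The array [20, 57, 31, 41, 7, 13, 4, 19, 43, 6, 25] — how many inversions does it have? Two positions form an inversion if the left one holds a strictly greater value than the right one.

33 out-of-order pairs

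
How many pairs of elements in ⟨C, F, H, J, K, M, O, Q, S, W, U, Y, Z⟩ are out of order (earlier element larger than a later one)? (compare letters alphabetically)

1

Element-by-element contributions:
C → none → 0
F → none → 0
H → none → 0
J → none → 0
K → none → 0
M → none → 0
O → none → 0
Q → none → 0
S → none → 0
W → U → 1
U → none → 0
Y → none → 0
Z → none → 0
Sum: 0 + 0 + 0 + 0 + 0 + 0 + 0 + 0 + 0 + 1 + 0 + 0 + 0 = 1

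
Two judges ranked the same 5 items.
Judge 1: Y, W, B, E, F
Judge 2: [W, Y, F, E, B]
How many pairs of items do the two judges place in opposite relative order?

4

Assign each item its position (1..5) in the first ordering, then rewrite the second ordering as that position sequence:
positions: Y→1, W→2, B→3, E→4, F→5
second ordering as positions: [2, 1, 5, 4, 3]
Discordant pairs = inversions in this position sequence.
2: 1 → 1
1: 0
5: 4, 3 → 2
4: 3 → 1
3: 0
Total: 1 + 0 + 2 + 1 + 0 = 4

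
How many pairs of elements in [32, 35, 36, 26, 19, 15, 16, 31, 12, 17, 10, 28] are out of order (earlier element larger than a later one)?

48

Count, for each position, how many later elements it exceeds:
32 → 26, 19, 15, 16, 31, 12, 17, 10, 28 → 9
35 → 26, 19, 15, 16, 31, 12, 17, 10, 28 → 9
36 → 26, 19, 15, 16, 31, 12, 17, 10, 28 → 9
26 → 19, 15, 16, 12, 17, 10 → 6
19 → 15, 16, 12, 17, 10 → 5
15 → 12, 10 → 2
16 → 12, 10 → 2
31 → 12, 17, 10, 28 → 4
12 → 10 → 1
17 → 10 → 1
10 → none → 0
28 → none → 0
Sum: 9 + 9 + 9 + 6 + 5 + 2 + 2 + 4 + 1 + 1 + 0 + 0 = 48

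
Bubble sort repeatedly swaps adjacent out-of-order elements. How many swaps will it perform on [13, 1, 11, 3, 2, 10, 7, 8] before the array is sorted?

15 adjacent swaps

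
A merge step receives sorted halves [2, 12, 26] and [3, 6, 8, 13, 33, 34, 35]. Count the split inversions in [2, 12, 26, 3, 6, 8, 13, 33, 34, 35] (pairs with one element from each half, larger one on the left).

Take each right-half value and tally the left-half values above it:
r = 3: 12, 26 → 2
r = 6: 12, 26 → 2
r = 8: 12, 26 → 2
r = 13: 26 → 1
r = 33: none → 0
r = 34: none → 0
r = 35: none → 0
Cross-inversions: 2 + 2 + 2 + 1 + 0 + 0 + 0 = 7

7 split inversions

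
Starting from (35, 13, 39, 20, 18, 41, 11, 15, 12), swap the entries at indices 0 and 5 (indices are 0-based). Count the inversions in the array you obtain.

27

Positions 0 and 5 hold 35 and 41; after swapping, the array is [41, 13, 39, 20, 18, 35, 11, 15, 12].
Sweep left to right; for each value list the smaller values that follow it:
41: 8
13: 2
39: 6
20: 4
18: 3
35: 3
11: 0
15: 1
12: 0
Sum: 8 + 2 + 6 + 4 + 3 + 3 + 0 + 1 + 0 = 27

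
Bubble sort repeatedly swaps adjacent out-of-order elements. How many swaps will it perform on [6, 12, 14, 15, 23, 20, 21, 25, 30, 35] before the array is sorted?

Each adjacent swap fixes exactly one inversion, so the minimum swap count equals the number of inversions.
Count inversions — for each element, later elements that are smaller:
6: none → 0
12: none → 0
14: none → 0
15: none → 0
23: 20, 21 → 2
20: none → 0
21: none → 0
25: none → 0
30: none → 0
35: none → 0
Total inversions: 0 + 0 + 0 + 0 + 2 + 0 + 0 + 0 + 0 + 0 = 2

There are 2 adjacent swaps.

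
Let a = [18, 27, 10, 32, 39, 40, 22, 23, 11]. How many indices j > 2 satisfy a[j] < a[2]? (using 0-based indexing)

0

The element at index 2 is 10.
Elements after it: 32, 39, 40, 22, 23, 11
None of them are smaller than 10.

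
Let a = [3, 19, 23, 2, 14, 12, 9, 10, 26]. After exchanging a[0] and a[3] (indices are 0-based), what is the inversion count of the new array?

Positions 0 and 3 hold 3 and 2; after swapping, the array is [2, 19, 23, 3, 14, 12, 9, 10, 26].
Element-by-element contributions:
2 → none → 0
19 → 3, 14, 12, 9, 10 → 5
23 → 3, 14, 12, 9, 10 → 5
3 → none → 0
14 → 12, 9, 10 → 3
12 → 9, 10 → 2
9 → none → 0
10 → none → 0
26 → none → 0
Sum: 0 + 5 + 5 + 0 + 3 + 2 + 0 + 0 + 0 = 15

Inversions: 15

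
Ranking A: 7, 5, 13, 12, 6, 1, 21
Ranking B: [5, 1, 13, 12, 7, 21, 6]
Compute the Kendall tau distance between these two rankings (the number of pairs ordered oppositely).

Assign each item its position (1..7) in the first ordering, then rewrite the second ordering as that position sequence:
positions: 7→1, 5→2, 13→3, 12→4, 6→5, 1→6, 21→7
second ordering as positions: [2, 6, 3, 4, 1, 7, 5]
Discordant pairs = inversions in this position sequence.
2: 1 → 1
6: 3, 4, 1, 5 → 4
3: 1 → 1
4: 1 → 1
1: 0
7: 5 → 1
5: 0
Total: 1 + 4 + 1 + 1 + 0 + 1 + 0 = 8

Discordant pairs: 8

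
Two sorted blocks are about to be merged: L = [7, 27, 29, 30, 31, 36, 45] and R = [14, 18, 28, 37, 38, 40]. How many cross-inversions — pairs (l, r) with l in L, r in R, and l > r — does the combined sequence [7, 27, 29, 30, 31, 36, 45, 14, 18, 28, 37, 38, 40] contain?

20 split inversions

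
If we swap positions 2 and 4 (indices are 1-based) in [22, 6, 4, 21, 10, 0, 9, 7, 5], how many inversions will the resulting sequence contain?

Inversions: 25

Positions 2 and 4 hold 6 and 21; after swapping, the array is [22, 21, 4, 6, 10, 0, 9, 7, 5].
Sweep left to right; for each value list the smaller values that follow it:
22 → 21, 4, 6, 10, 0, 9, 7, 5 → 8
21 → 4, 6, 10, 0, 9, 7, 5 → 7
4 → 0 → 1
6 → 0, 5 → 2
10 → 0, 9, 7, 5 → 4
0 → none → 0
9 → 7, 5 → 2
7 → 5 → 1
5 → none → 0
Sum: 8 + 7 + 1 + 2 + 4 + 0 + 2 + 1 + 0 = 25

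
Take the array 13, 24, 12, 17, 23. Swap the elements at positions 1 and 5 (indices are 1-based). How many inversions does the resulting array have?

7 inversions

Positions 1 and 5 hold 13 and 23; after swapping, the array is [23, 24, 12, 17, 13].
For each element, count later entries that are smaller:
23 → 12, 17, 13 → 3
24 → 12, 17, 13 → 3
12 → none → 0
17 → 13 → 1
13 → none → 0
Sum: 3 + 3 + 0 + 1 + 0 = 7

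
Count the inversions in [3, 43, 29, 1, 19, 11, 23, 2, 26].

Sweep left to right; for each value list the smaller values that follow it:
3 → 1, 2 → 2
43 → 29, 1, 19, 11, 23, 2, 26 → 7
29 → 1, 19, 11, 23, 2, 26 → 6
1 → none → 0
19 → 11, 2 → 2
11 → 2 → 1
23 → 2 → 1
2 → none → 0
26 → none → 0
Sum: 2 + 7 + 6 + 0 + 2 + 1 + 1 + 0 + 0 = 19

19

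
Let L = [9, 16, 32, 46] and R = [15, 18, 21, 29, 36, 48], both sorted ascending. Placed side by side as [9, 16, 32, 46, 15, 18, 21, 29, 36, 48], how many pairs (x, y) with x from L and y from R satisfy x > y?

10 split inversions

For each element r of the right run, count left-run elements greater than r:
r = 15: 16, 32, 46 → 3
r = 18: 32, 46 → 2
r = 21: 32, 46 → 2
r = 29: 32, 46 → 2
r = 36: 46 → 1
r = 48: none → 0
Cross-inversions: 3 + 2 + 2 + 2 + 1 + 0 = 10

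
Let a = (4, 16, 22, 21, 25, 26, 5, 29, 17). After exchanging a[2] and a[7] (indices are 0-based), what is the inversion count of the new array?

Positions 2 and 7 hold 22 and 29; after swapping, the array is [4, 16, 29, 21, 25, 26, 5, 22, 17].
Count, for each position, how many later elements it exceeds:
4: 0
16: 1
29: 6
21: 2
25: 3
26: 3
5: 0
22: 1
17: 0
Sum: 0 + 1 + 6 + 2 + 3 + 3 + 0 + 1 + 0 = 16

16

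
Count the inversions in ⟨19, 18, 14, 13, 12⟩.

There are 10 inversions.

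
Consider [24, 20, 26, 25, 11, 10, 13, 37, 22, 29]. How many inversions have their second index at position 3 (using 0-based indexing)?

The element at index 3 is 25.
Elements before it: 24, 20, 26
Those larger than 25: 26

1 such element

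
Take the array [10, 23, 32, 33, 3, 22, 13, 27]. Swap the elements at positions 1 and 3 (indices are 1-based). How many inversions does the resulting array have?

Positions 1 and 3 hold 10 and 32; after swapping, the array is [32, 23, 10, 33, 3, 22, 13, 27].
For each element, count later entries that are smaller:
32: 6
23: 4
10: 1
33: 4
3: 0
22: 1
13: 0
27: 0
Sum: 6 + 4 + 1 + 4 + 0 + 1 + 0 + 0 = 16

16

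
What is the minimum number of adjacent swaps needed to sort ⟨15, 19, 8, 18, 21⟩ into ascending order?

There are 3 adjacent swaps.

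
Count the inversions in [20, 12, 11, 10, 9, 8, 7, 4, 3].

Sweep left to right; for each value list the smaller values that follow it:
20: 8
12: 7
11: 6
10: 5
9: 4
8: 3
7: 2
4: 1
3: 0
Sum: 8 + 7 + 6 + 5 + 4 + 3 + 2 + 1 + 0 = 36

36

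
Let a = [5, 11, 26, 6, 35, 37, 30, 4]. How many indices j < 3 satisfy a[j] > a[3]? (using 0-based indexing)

The element at index 3 is 6.
Elements before it: 5, 11, 26
Those larger than 6: 11, 26

2 such elements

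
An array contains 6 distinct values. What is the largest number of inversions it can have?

15 inversions

A reversed (strictly descending) arrangement makes every pair an inversion, giving C(6, 2) inversions.
C(6, 2) = 6·5/2 = 15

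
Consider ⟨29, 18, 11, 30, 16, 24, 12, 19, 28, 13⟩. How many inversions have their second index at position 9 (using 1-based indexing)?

2

The element at index 9 is 28.
Elements before it: 29, 18, 11, 30, 16, 24, 12, 19
Those larger than 28: 29, 30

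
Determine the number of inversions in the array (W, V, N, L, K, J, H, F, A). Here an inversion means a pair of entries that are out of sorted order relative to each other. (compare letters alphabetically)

For each element, count later entries that are smaller:
W → V, N, L, K, J, H, F, A → 8
V → N, L, K, J, H, F, A → 7
N → L, K, J, H, F, A → 6
L → K, J, H, F, A → 5
K → J, H, F, A → 4
J → H, F, A → 3
H → F, A → 2
F → A → 1
A → none → 0
Sum: 8 + 7 + 6 + 5 + 4 + 3 + 2 + 1 + 0 = 36

36 out-of-order pairs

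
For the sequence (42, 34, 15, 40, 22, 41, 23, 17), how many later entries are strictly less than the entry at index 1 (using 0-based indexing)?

4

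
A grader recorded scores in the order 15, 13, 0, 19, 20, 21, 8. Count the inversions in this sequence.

8

Listing every pair i<j with a[i]>a[j] (using 1-based positions):
(1,2): 15 > 13
(1,3): 15 > 0
(1,7): 15 > 8
(2,3): 13 > 0
(2,7): 13 > 8
(4,7): 19 > 8
(5,7): 20 > 8
(6,7): 21 > 8
That's 8 pairs.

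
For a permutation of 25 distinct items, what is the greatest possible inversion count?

Inversions: 300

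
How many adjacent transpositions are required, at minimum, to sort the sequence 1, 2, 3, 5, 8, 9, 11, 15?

Each adjacent swap fixes exactly one inversion, so the minimum swap count equals the number of inversions.
Count inversions — for each element, later elements that are smaller:
1: none → 0
2: none → 0
3: none → 0
5: none → 0
8: none → 0
9: none → 0
11: none → 0
15: none → 0
Total inversions: 0 + 0 + 0 + 0 + 0 + 0 + 0 + 0 = 0

0 swaps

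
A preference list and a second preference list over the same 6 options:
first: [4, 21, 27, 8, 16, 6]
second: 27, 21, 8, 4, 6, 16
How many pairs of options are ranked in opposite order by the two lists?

Assign each item its position (1..6) in the first ordering, then rewrite the second ordering as that position sequence:
positions: 4→1, 21→2, 27→3, 8→4, 16→5, 6→6
second ordering as positions: [3, 2, 4, 1, 6, 5]
Discordant pairs = inversions in this position sequence.
3: 2, 1 → 2
2: 1 → 1
4: 1 → 1
1: 0
6: 5 → 1
5: 0
Total: 2 + 1 + 1 + 0 + 1 + 0 = 5

5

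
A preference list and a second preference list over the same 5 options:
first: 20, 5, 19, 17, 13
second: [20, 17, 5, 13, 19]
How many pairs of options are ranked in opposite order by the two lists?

Assign each item its position (1..5) in the first ordering, then rewrite the second ordering as that position sequence:
positions: 20→1, 5→2, 19→3, 17→4, 13→5
second ordering as positions: [1, 4, 2, 5, 3]
Discordant pairs = inversions in this position sequence.
1: 0
4: 2, 3 → 2
2: 0
5: 3 → 1
3: 0
Total: 0 + 2 + 0 + 1 + 0 = 3

3 pairs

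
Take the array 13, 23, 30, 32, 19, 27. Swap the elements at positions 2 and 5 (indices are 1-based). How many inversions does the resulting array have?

4

Positions 2 and 5 hold 23 and 19; after swapping, the array is [13, 19, 30, 32, 23, 27].
Count, for each position, how many later elements it exceeds:
13 → none → 0
19 → none → 0
30 → 23, 27 → 2
32 → 23, 27 → 2
23 → none → 0
27 → none → 0
Sum: 0 + 0 + 2 + 2 + 0 + 0 = 4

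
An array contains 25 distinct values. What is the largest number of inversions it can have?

300

The maximum occurs when the array is in strictly decreasing order: every one of the C(25, 2) pairs is inverted.
C(25, 2) = 25·24/2 = 300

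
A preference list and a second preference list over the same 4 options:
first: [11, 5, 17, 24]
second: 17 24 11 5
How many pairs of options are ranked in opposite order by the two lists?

Assign each item its position (1..4) in the first ordering, then rewrite the second ordering as that position sequence:
positions: 11→1, 5→2, 17→3, 24→4
second ordering as positions: [3, 4, 1, 2]
Discordant pairs = inversions in this position sequence.
3: 1, 2 → 2
4: 1, 2 → 2
1: 0
2: 0
Total: 2 + 2 + 0 + 0 = 4

There are 4 pairs.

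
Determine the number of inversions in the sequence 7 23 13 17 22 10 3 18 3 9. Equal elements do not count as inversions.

Sweep left to right; for each value list the smaller values that follow it:
7 → 3, 3 → 2
23 → 13, 17, 22, 10, 3, 18, 3, 9 → 8
13 → 10, 3, 3, 9 → 4
17 → 10, 3, 3, 9 → 4
22 → 10, 3, 18, 3, 9 → 5
10 → 3, 3, 9 → 3
3 → none → 0
18 → 3, 9 → 2
3 → none → 0
9 → none → 0
Sum: 2 + 8 + 4 + 4 + 5 + 3 + 0 + 2 + 0 + 0 = 28

Inversions: 28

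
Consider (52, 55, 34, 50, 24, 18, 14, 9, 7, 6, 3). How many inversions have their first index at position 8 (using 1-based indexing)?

3

The element at index 8 is 9.
Elements after it: 7, 6, 3
Those smaller than 9: 7, 6, 3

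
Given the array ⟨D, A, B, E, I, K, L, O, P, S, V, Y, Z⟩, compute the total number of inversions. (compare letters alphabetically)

For each element, count later entries that are smaller:
D → A, B → 2
A → none → 0
B → none → 0
E → none → 0
I → none → 0
K → none → 0
L → none → 0
O → none → 0
P → none → 0
S → none → 0
V → none → 0
Y → none → 0
Z → none → 0
Sum: 2 + 0 + 0 + 0 + 0 + 0 + 0 + 0 + 0 + 0 + 0 + 0 + 0 = 2

2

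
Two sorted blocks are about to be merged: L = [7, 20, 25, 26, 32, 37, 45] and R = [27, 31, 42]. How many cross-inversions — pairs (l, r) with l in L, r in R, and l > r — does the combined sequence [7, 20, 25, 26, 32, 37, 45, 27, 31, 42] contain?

For each element r of the right run, count left-run elements greater than r:
r = 27: 32, 37, 45 → 3
r = 31: 32, 37, 45 → 3
r = 42: 45 → 1
Cross-inversions: 3 + 3 + 1 = 7

7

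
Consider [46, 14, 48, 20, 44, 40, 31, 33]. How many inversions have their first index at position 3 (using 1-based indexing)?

5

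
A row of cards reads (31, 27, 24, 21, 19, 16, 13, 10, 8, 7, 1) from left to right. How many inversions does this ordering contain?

Element-by-element contributions:
31 → 27, 24, 21, 19, 16, 13, 10, 8, 7, 1 → 10
27 → 24, 21, 19, 16, 13, 10, 8, 7, 1 → 9
24 → 21, 19, 16, 13, 10, 8, 7, 1 → 8
21 → 19, 16, 13, 10, 8, 7, 1 → 7
19 → 16, 13, 10, 8, 7, 1 → 6
16 → 13, 10, 8, 7, 1 → 5
13 → 10, 8, 7, 1 → 4
10 → 8, 7, 1 → 3
8 → 7, 1 → 2
7 → 1 → 1
1 → none → 0
Sum: 10 + 9 + 8 + 7 + 6 + 5 + 4 + 3 + 2 + 1 + 0 = 55

55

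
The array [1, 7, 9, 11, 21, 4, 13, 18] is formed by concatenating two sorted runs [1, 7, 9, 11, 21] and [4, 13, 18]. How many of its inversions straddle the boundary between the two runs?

Count, for every r in R, how many entries of L exceed r:
r = 4: 7, 9, 11, 21 → 4
r = 13: 21 → 1
r = 18: 21 → 1
Cross-inversions: 4 + 1 + 1 = 6

6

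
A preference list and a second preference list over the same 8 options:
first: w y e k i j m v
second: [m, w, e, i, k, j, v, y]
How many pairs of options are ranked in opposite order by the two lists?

12

Assign each item its position (1..8) in the first ordering, then rewrite the second ordering as that position sequence:
positions: w→1, y→2, e→3, k→4, i→5, j→6, m→7, v→8
second ordering as positions: [7, 1, 3, 5, 4, 6, 8, 2]
Discordant pairs = inversions in this position sequence.
7: 1, 3, 5, 4, 6, 2 → 6
1: 0
3: 2 → 1
5: 4, 2 → 2
4: 2 → 1
6: 2 → 1
8: 2 → 1
2: 0
Total: 6 + 0 + 1 + 2 + 1 + 1 + 1 + 0 = 12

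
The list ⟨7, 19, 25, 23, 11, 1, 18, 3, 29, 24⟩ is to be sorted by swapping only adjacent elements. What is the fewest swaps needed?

Each adjacent swap fixes exactly one inversion, so the minimum swap count equals the number of inversions.
Count inversions — for each element, later elements that are smaller:
7: 1, 3 → 2
19: 11, 1, 18, 3 → 4
25: 23, 11, 1, 18, 3, 24 → 6
23: 11, 1, 18, 3 → 4
11: 1, 3 → 2
1: none → 0
18: 3 → 1
3: none → 0
29: 24 → 1
24: none → 0
Total inversions: 2 + 4 + 6 + 4 + 2 + 0 + 1 + 0 + 1 + 0 = 20

There are 20 swaps.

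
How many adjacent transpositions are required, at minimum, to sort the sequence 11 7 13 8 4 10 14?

9 swaps

Minimum adjacent swaps = number of inversions (each swap of adjacent out-of-order elements removes one inversion and no swap can remove more).
Count inversions — for each element, later elements that are smaller:
11: 7, 8, 4, 10 → 4
7: 4 → 1
13: 8, 4, 10 → 3
8: 4 → 1
4: none → 0
10: none → 0
14: none → 0
Total inversions: 4 + 1 + 3 + 1 + 0 + 0 + 0 = 9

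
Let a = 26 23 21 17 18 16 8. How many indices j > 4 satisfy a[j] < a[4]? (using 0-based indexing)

2 such elements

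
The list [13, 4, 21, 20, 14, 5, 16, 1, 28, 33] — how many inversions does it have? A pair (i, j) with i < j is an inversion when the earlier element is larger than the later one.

Element-by-element contributions:
13 → 4, 5, 1 → 3
4 → 1 → 1
21 → 20, 14, 5, 16, 1 → 5
20 → 14, 5, 16, 1 → 4
14 → 5, 1 → 2
5 → 1 → 1
16 → 1 → 1
1 → none → 0
28 → none → 0
33 → none → 0
Sum: 3 + 1 + 5 + 4 + 2 + 1 + 1 + 0 + 0 + 0 = 17

There are 17 inversions.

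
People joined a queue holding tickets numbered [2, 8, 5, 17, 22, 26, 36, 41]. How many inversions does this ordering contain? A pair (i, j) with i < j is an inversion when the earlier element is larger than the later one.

Element-by-element contributions:
2: 0
8: 1
5: 0
17: 0
22: 0
26: 0
36: 0
41: 0
Sum: 0 + 1 + 0 + 0 + 0 + 0 + 0 + 0 = 1

1 out-of-order pair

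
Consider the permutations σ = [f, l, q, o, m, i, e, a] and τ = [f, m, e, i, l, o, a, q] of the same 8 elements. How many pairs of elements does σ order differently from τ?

12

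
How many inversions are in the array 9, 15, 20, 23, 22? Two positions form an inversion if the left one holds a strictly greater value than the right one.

There is 1 inversion.

Inversion pairs (indices are 1-based):
(4,5): 23 > 22
That's 1 pair.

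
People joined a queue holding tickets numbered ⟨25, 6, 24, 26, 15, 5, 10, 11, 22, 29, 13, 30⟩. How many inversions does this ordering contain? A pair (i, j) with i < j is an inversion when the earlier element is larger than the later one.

27 inversions

Sweep left to right; for each value list the smaller values that follow it:
25 → 6, 24, 15, 5, 10, 11, 22, 13 → 8
6 → 5 → 1
24 → 15, 5, 10, 11, 22, 13 → 6
26 → 15, 5, 10, 11, 22, 13 → 6
15 → 5, 10, 11, 13 → 4
5 → none → 0
10 → none → 0
11 → none → 0
22 → 13 → 1
29 → 13 → 1
13 → none → 0
30 → none → 0
Sum: 8 + 1 + 6 + 6 + 4 + 0 + 0 + 0 + 1 + 1 + 0 + 0 = 27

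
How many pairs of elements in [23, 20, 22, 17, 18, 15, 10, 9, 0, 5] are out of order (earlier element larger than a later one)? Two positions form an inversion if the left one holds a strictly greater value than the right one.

Inversions: 42

Element-by-element contributions:
23 → 20, 22, 17, 18, 15, 10, 9, 0, 5 → 9
20 → 17, 18, 15, 10, 9, 0, 5 → 7
22 → 17, 18, 15, 10, 9, 0, 5 → 7
17 → 15, 10, 9, 0, 5 → 5
18 → 15, 10, 9, 0, 5 → 5
15 → 10, 9, 0, 5 → 4
10 → 9, 0, 5 → 3
9 → 0, 5 → 2
0 → none → 0
5 → none → 0
Sum: 9 + 7 + 7 + 5 + 5 + 4 + 3 + 2 + 0 + 0 = 42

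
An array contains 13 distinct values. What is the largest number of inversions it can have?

The maximum occurs when the array is in strictly decreasing order: every one of the C(13, 2) pairs is inverted.
C(13, 2) = 13·12/2 = 78

78 inversions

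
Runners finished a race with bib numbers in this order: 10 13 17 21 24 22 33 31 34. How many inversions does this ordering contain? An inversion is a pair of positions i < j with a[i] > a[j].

Out-of-order pairs: 2

For each element, count later entries that are smaller:
10: 0
13: 0
17: 0
21: 0
24: 1
22: 0
33: 1
31: 0
34: 0
Sum: 0 + 0 + 0 + 0 + 1 + 0 + 1 + 0 + 0 = 2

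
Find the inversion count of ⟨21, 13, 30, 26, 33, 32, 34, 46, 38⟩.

4 inversions

Sweep left to right; for each value list the smaller values that follow it:
21 → 13 → 1
13 → none → 0
30 → 26 → 1
26 → none → 0
33 → 32 → 1
32 → none → 0
34 → none → 0
46 → 38 → 1
38 → none → 0
Sum: 1 + 0 + 1 + 0 + 1 + 0 + 0 + 1 + 0 = 4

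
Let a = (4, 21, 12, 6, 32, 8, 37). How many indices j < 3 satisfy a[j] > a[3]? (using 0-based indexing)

2 such elements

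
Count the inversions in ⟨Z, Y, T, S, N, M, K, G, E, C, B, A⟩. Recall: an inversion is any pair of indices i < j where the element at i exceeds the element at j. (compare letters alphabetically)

66

Sweep left to right; for each value list the smaller values that follow it:
Z → Y, T, S, N, M, K, G, E, C, B, A → 11
Y → T, S, N, M, K, G, E, C, B, A → 10
T → S, N, M, K, G, E, C, B, A → 9
S → N, M, K, G, E, C, B, A → 8
N → M, K, G, E, C, B, A → 7
M → K, G, E, C, B, A → 6
K → G, E, C, B, A → 5
G → E, C, B, A → 4
E → C, B, A → 3
C → B, A → 2
B → A → 1
A → none → 0
Sum: 11 + 10 + 9 + 8 + 7 + 6 + 5 + 4 + 3 + 2 + 1 + 0 = 66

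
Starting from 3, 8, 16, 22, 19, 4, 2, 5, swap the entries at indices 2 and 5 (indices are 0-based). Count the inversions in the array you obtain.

14 inversions

Positions 2 and 5 hold 16 and 4; after swapping, the array is [3, 8, 4, 22, 19, 16, 2, 5].
For each element, count later entries that are smaller:
3 → 2 → 1
8 → 4, 2, 5 → 3
4 → 2 → 1
22 → 19, 16, 2, 5 → 4
19 → 16, 2, 5 → 3
16 → 2, 5 → 2
2 → none → 0
5 → none → 0
Sum: 1 + 3 + 1 + 4 + 3 + 2 + 0 + 0 = 14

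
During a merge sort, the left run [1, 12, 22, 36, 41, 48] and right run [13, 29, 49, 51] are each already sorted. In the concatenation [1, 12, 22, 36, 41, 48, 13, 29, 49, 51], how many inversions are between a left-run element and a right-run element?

There are 7 split inversions.

For each element r of the right run, count left-run elements greater than r:
r = 13: 22, 36, 41, 48 → 4
r = 29: 36, 41, 48 → 3
r = 49: none → 0
r = 51: none → 0
Cross-inversions: 4 + 3 + 0 + 0 = 7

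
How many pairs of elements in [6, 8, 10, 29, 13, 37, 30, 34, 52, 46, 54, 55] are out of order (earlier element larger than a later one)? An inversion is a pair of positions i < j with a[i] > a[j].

Element-by-element contributions:
6 → none → 0
8 → none → 0
10 → none → 0
29 → 13 → 1
13 → none → 0
37 → 30, 34 → 2
30 → none → 0
34 → none → 0
52 → 46 → 1
46 → none → 0
54 → none → 0
55 → none → 0
Sum: 0 + 0 + 0 + 1 + 0 + 2 + 0 + 0 + 1 + 0 + 0 + 0 = 4

4 out-of-order pairs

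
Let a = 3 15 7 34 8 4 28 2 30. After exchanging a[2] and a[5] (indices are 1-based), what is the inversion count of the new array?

Positions 2 and 5 hold 15 and 8; after swapping, the array is [3, 8, 7, 34, 15, 4, 28, 2, 30].
Count, for each position, how many later elements it exceeds:
3 → 2 → 1
8 → 7, 4, 2 → 3
7 → 4, 2 → 2
34 → 15, 4, 28, 2, 30 → 5
15 → 4, 2 → 2
4 → 2 → 1
28 → 2 → 1
2 → none → 0
30 → none → 0
Sum: 1 + 3 + 2 + 5 + 2 + 1 + 1 + 0 + 0 = 15

15 inversions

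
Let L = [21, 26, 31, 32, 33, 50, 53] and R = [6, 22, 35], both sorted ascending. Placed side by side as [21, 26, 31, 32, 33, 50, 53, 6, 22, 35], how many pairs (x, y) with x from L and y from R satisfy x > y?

15 cross-inversions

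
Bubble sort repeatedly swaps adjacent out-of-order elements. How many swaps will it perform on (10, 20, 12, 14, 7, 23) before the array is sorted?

The minimum number of adjacent swaps to sort an array equals its inversion count, since every such swap removes exactly one inversion.
Count inversions — for each element, later elements that are smaller:
10: 7 → 1
20: 12, 14, 7 → 3
12: 7 → 1
14: 7 → 1
7: none → 0
23: none → 0
Total inversions: 1 + 3 + 1 + 1 + 0 + 0 = 6

There are 6 adjacent swaps.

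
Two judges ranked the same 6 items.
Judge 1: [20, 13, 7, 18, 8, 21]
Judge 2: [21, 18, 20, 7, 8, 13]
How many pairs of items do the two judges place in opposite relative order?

Assign each item its position (1..6) in the first ordering, then rewrite the second ordering as that position sequence:
positions: 20→1, 13→2, 7→3, 18→4, 8→5, 21→6
second ordering as positions: [6, 4, 1, 3, 5, 2]
Discordant pairs = inversions in this position sequence.
6: 4, 1, 3, 5, 2 → 5
4: 1, 3, 2 → 3
1: 0
3: 2 → 1
5: 2 → 1
2: 0
Total: 5 + 3 + 0 + 1 + 1 + 0 = 10

10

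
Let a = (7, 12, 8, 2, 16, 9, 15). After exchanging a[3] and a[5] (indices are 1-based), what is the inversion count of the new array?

Positions 3 and 5 hold 8 and 16; after swapping, the array is [7, 12, 16, 2, 8, 9, 15].
Count, for each position, how many later elements it exceeds:
7 → 2 → 1
12 → 2, 8, 9 → 3
16 → 2, 8, 9, 15 → 4
2 → none → 0
8 → none → 0
9 → none → 0
15 → none → 0
Sum: 1 + 3 + 4 + 0 + 0 + 0 + 0 = 8

8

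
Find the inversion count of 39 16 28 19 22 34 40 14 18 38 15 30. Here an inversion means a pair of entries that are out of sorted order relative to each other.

Element-by-element contributions:
39: 10
16: 2
28: 5
19: 3
22: 3
34: 4
40: 5
14: 0
18: 1
38: 2
15: 0
30: 0
Sum: 10 + 2 + 5 + 3 + 3 + 4 + 5 + 0 + 1 + 2 + 0 + 0 = 35

35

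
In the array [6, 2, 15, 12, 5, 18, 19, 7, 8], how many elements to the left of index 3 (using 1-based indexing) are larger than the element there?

0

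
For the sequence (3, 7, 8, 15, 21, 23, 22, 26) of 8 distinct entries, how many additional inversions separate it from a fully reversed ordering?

27 inversions short

Maximum inversions for 8 distinct elements is C(8, 2) = 8·7/2 = 28.
Current inversions — for each element, count later smaller elements:
3: 0
7: 0
8: 0
15: 0
21: 0
23: 1
22: 0
26: 0
Current total: 0 + 0 + 0 + 0 + 0 + 1 + 0 + 0 = 1
Shortfall: 28 − 1 = 27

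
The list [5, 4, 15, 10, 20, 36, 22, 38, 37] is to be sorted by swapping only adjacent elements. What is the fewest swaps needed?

4

The minimum number of adjacent swaps to sort an array equals its inversion count, since every such swap removes exactly one inversion.
Count inversions — for each element, later elements that are smaller:
5: 4 → 1
4: none → 0
15: 10 → 1
10: none → 0
20: none → 0
36: 22 → 1
22: none → 0
38: 37 → 1
37: none → 0
Total inversions: 1 + 0 + 1 + 0 + 0 + 1 + 0 + 1 + 0 = 4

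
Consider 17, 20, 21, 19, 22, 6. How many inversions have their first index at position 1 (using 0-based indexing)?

2

The element at index 1 is 20.
Elements after it: 21, 19, 22, 6
Those smaller than 20: 19, 6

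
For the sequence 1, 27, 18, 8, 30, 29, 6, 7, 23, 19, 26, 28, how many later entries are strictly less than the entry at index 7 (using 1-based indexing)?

0

The element at index 7 is 6.
Elements after it: 7, 23, 19, 26, 28
None of them are smaller than 6.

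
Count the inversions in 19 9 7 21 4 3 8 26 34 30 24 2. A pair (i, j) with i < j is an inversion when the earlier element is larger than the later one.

30

Count, for each position, how many later elements it exceeds:
19 → 9, 7, 4, 3, 8, 2 → 6
9 → 7, 4, 3, 8, 2 → 5
7 → 4, 3, 2 → 3
21 → 4, 3, 8, 2 → 4
4 → 3, 2 → 2
3 → 2 → 1
8 → 2 → 1
26 → 24, 2 → 2
34 → 30, 24, 2 → 3
30 → 24, 2 → 2
24 → 2 → 1
2 → none → 0
Sum: 6 + 5 + 3 + 4 + 2 + 1 + 1 + 2 + 3 + 2 + 1 + 0 = 30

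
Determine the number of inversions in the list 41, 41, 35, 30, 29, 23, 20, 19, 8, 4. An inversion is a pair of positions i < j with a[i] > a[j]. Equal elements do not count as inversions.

44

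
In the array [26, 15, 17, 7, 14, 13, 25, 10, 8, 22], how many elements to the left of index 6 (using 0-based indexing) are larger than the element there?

1 such element

The element at index 6 is 25.
Elements before it: 26, 15, 17, 7, 14, 13
Those larger than 25: 26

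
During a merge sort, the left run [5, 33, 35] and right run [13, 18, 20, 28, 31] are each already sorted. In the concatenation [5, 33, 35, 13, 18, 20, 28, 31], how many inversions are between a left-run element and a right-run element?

10 cross-inversions

Count, for every r in R, how many entries of L exceed r:
r = 13: 33, 35 → 2
r = 18: 33, 35 → 2
r = 20: 33, 35 → 2
r = 28: 33, 35 → 2
r = 31: 33, 35 → 2
Cross-inversions: 2 + 2 + 2 + 2 + 2 = 10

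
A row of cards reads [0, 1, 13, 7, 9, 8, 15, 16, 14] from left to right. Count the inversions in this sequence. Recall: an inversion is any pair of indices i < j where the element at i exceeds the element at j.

6 inversions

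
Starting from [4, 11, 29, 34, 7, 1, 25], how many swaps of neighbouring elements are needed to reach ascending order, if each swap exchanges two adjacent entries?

Minimum adjacent swaps = number of inversions (each swap of adjacent out-of-order elements removes one inversion and no swap can remove more).
Count inversions — for each element, later elements that are smaller:
4: 1 → 1
11: 7, 1 → 2
29: 7, 1, 25 → 3
34: 7, 1, 25 → 3
7: 1 → 1
1: none → 0
25: none → 0
Total inversions: 1 + 2 + 3 + 3 + 1 + 0 + 0 = 10

Adjacent swaps: 10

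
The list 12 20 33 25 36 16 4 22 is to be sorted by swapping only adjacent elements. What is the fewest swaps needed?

The minimum number of adjacent swaps to sort an array equals its inversion count, since every such swap removes exactly one inversion.
Count inversions — for each element, later elements that are smaller:
12: 4 → 1
20: 16, 4 → 2
33: 25, 16, 4, 22 → 4
25: 16, 4, 22 → 3
36: 16, 4, 22 → 3
16: 4 → 1
4: none → 0
22: none → 0
Total inversions: 1 + 2 + 4 + 3 + 3 + 1 + 0 + 0 = 14

14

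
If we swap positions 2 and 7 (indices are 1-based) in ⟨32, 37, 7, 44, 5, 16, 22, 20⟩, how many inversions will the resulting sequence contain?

Positions 2 and 7 hold 37 and 22; after swapping, the array is [32, 22, 7, 44, 5, 16, 37, 20].
For each element, count later entries that are smaller:
32 → 22, 7, 5, 16, 20 → 5
22 → 7, 5, 16, 20 → 4
7 → 5 → 1
44 → 5, 16, 37, 20 → 4
5 → none → 0
16 → none → 0
37 → 20 → 1
20 → none → 0
Sum: 5 + 4 + 1 + 4 + 0 + 0 + 1 + 0 = 15

15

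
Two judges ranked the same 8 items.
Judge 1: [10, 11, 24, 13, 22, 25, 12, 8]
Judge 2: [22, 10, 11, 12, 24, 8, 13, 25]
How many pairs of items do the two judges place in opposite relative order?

Assign each item its position (1..8) in the first ordering, then rewrite the second ordering as that position sequence:
positions: 10→1, 11→2, 24→3, 13→4, 22→5, 25→6, 12→7, 8→8
second ordering as positions: [5, 1, 2, 7, 3, 8, 4, 6]
Discordant pairs = inversions in this position sequence.
5: 1, 2, 3, 4 → 4
1: 0
2: 0
7: 3, 4, 6 → 3
3: 0
8: 4, 6 → 2
4: 0
6: 0
Total: 4 + 0 + 0 + 3 + 0 + 2 + 0 + 0 = 9

9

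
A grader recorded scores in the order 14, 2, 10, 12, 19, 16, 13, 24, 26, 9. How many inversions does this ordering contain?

For each element, count later entries that are smaller:
14: 5
2: 0
10: 1
12: 1
19: 3
16: 2
13: 1
24: 1
26: 1
9: 0
Sum: 5 + 0 + 1 + 1 + 3 + 2 + 1 + 1 + 1 + 0 = 15

Out-of-order pairs: 15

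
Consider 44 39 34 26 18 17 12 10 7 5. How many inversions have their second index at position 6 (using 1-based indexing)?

5

The element at index 6 is 17.
Elements before it: 44, 39, 34, 26, 18
Those larger than 17: 44, 39, 34, 26, 18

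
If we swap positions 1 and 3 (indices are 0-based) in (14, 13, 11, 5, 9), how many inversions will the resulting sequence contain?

6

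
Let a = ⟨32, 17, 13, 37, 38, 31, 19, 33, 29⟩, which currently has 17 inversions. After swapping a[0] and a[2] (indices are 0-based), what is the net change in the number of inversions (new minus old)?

-3

Positions 0 and 2 hold 32 and 13; after swapping, the array is [13, 17, 32, 37, 38, 31, 19, 33, 29].
Element-by-element contributions:
13: 0
17: 0
32: 3
37: 4
38: 4
31: 2
19: 0
33: 1
29: 0
Sum: 0 + 0 + 3 + 4 + 4 + 2 + 0 + 1 + 0 = 14
Change: 14 − 17 = -3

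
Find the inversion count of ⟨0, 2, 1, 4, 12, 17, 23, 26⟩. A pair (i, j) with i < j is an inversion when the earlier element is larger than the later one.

1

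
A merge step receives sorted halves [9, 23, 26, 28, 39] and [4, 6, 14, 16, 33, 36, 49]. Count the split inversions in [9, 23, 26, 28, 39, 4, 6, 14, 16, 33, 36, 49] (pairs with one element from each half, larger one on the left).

Take each right-half value and tally the left-half values above it:
r = 4: 9, 23, 26, 28, 39 → 5
r = 6: 9, 23, 26, 28, 39 → 5
r = 14: 23, 26, 28, 39 → 4
r = 16: 23, 26, 28, 39 → 4
r = 33: 39 → 1
r = 36: 39 → 1
r = 49: none → 0
Cross-inversions: 5 + 5 + 4 + 4 + 1 + 1 + 0 = 20

20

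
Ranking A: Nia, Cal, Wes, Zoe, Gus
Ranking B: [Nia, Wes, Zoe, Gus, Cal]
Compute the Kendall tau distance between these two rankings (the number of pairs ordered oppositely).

3 discordant pairs

Assign each item its position (1..5) in the first ordering, then rewrite the second ordering as that position sequence:
positions: Nia→1, Cal→2, Wes→3, Zoe→4, Gus→5
second ordering as positions: [1, 3, 4, 5, 2]
Discordant pairs = inversions in this position sequence.
1: 0
3: 2 → 1
4: 2 → 1
5: 2 → 1
2: 0
Total: 0 + 1 + 1 + 1 + 0 = 3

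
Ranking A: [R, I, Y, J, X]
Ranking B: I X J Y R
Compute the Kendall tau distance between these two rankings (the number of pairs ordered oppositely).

Assign each item its position (1..5) in the first ordering, then rewrite the second ordering as that position sequence:
positions: R→1, I→2, Y→3, J→4, X→5
second ordering as positions: [2, 5, 4, 3, 1]
Discordant pairs = inversions in this position sequence.
2: 1 → 1
5: 4, 3, 1 → 3
4: 3, 1 → 2
3: 1 → 1
1: 0
Total: 1 + 3 + 2 + 1 + 0 = 7

7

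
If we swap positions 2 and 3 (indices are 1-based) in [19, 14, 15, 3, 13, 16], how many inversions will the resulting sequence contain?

There are 10 inversions.

Positions 2 and 3 hold 14 and 15; after swapping, the array is [19, 15, 14, 3, 13, 16].
For each element, count later entries that are smaller:
19 → 15, 14, 3, 13, 16 → 5
15 → 14, 3, 13 → 3
14 → 3, 13 → 2
3 → none → 0
13 → none → 0
16 → none → 0
Sum: 5 + 3 + 2 + 0 + 0 + 0 = 10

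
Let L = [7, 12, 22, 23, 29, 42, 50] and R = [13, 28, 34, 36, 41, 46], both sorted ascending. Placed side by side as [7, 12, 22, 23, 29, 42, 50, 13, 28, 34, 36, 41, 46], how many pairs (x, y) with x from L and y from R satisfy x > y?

15 split inversions

For each element r of the right run, count left-run elements greater than r:
r = 13: 22, 23, 29, 42, 50 → 5
r = 28: 29, 42, 50 → 3
r = 34: 42, 50 → 2
r = 36: 42, 50 → 2
r = 41: 42, 50 → 2
r = 46: 50 → 1
Cross-inversions: 5 + 3 + 2 + 2 + 2 + 1 = 15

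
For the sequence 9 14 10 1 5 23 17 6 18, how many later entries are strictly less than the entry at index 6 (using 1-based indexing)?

3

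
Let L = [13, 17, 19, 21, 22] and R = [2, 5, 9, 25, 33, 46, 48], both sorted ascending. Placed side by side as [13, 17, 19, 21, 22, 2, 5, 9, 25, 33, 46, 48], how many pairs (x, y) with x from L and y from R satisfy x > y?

For each element r of the right run, count left-run elements greater than r:
r = 2: 13, 17, 19, 21, 22 → 5
r = 5: 13, 17, 19, 21, 22 → 5
r = 9: 13, 17, 19, 21, 22 → 5
r = 25: none → 0
r = 33: none → 0
r = 46: none → 0
r = 48: none → 0
Cross-inversions: 5 + 5 + 5 + 0 + 0 + 0 + 0 = 15

There are 15 split inversions.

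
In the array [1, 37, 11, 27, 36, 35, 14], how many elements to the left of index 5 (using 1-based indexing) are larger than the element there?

1

The element at index 5 is 36.
Elements before it: 1, 37, 11, 27
Those larger than 36: 37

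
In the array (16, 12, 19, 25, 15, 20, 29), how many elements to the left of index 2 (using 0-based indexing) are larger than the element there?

The element at index 2 is 19.
Elements before it: 16, 12
None of them are larger than 19.

0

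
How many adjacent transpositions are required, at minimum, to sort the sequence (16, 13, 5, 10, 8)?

8 adjacent swaps

Minimum adjacent swaps = number of inversions (each swap of adjacent out-of-order elements removes one inversion and no swap can remove more).
Count inversions — for each element, later elements that are smaller:
16: 13, 5, 10, 8 → 4
13: 5, 10, 8 → 3
5: none → 0
10: 8 → 1
8: none → 0
Total inversions: 4 + 3 + 0 + 1 + 0 = 8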